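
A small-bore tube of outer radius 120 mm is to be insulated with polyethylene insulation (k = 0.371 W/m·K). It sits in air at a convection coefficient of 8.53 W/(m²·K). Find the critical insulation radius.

For a cylinder r_cr = k/h = 0.371/8.53
r_cr = 43.5 mm; since the bare radius (120 mm) is above r_cr, any added insulation will reduce heat loss.

r_cr ≈ 43.5 mm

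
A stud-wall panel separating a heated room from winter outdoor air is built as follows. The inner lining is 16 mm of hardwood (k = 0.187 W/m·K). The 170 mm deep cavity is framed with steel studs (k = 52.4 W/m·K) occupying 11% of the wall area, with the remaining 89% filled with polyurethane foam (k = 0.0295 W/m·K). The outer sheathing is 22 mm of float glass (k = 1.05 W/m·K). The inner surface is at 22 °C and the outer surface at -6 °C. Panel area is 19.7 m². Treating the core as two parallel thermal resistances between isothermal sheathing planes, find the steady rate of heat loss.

Q ≈ 4060 W

Sheathing layers in series; stud and cavity paths in parallel between them.
R_inner = 0.016/(0.187×19.7) = 0.004343 K/W
R_stud  = 0.17/(52.4×0.11×19.7) = 0.001497 K/W
R_cav   = 0.17/(0.0295×0.89×19.7) = 0.3287 K/W
1/R_core = 1/R_stud + 1/R_cav → R_core = 0.00149 K/W
R_outer = 0.022/(1.05×19.7) = 0.001064 K/W
R_total = 0.006897 K/W
Q = ΔT/R_total = 28/0.006897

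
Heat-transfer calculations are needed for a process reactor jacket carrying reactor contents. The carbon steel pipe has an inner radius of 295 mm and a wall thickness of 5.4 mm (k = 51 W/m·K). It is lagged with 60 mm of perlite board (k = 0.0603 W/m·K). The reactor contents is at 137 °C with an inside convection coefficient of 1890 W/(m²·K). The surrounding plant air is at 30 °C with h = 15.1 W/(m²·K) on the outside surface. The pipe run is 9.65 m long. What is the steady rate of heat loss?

Treating each annulus and film as a series resistance:
R_inner film = 1/(h_i·2πr₁L) = 1/(1890×2π×0.295×9.65) = 2.958×10^-5 K/W
R_carbon steel pipe wall = ln(300.4/295)/(2π×51×9.65) = 5.866×10^-6 K/W
R_perlite board = ln(360.4/300.4)/(2π×0.0603×9.65) = 0.04981 K/W
R_outer film = 1/(h_o·2πr_oL) = 1/(15.1×2π×0.3604×9.65) = 0.003031 K/W
R_total = 0.05287 K/W
Q = ΔT/R_total = 107/0.05287

Q ≈ 2020 W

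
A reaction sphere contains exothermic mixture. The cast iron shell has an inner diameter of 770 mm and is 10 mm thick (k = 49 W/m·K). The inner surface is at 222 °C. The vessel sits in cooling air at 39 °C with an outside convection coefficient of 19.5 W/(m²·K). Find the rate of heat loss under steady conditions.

Q ≈ 6970 W

Each spherical layer contributes R = (1/r_i − 1/r_o)/(4πk):
R_cast iron shell = (1/0.385 − 1/0.395)/(4π×49) = 1.068×10^-4 K/W
R_outer film = 1/(h·4πr_o²) = 1/(19.5×4π×0.395²) = 0.02616 K/W
R_total = 0.02626 K/W
Q = ΔT/R_total = 183/0.02626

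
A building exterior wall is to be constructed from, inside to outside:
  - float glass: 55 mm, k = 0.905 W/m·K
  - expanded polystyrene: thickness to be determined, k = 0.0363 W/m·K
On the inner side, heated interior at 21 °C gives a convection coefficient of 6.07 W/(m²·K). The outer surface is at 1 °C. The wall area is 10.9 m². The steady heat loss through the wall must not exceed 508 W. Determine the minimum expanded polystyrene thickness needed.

L ≈ 7.39 mm

Thermal resistances in series:
R_inner film = 1/(h_i·A) = 1/(6.07×10.9) = 0.01511 K/W
R_float glass = L/(kA) = 0.055/(0.905×10.9) = 0.005576 K/W
Sum of the known resistances R_other = 0.02069 K/W
Required total resistance R_tot = ΔT/Q_allow = 20/508 = 0.03937 K/W
R_expanded polystyrene = R_tot − R_other = 0.01868 K/W
L = R·k·A = 0.01868×0.0363×10.9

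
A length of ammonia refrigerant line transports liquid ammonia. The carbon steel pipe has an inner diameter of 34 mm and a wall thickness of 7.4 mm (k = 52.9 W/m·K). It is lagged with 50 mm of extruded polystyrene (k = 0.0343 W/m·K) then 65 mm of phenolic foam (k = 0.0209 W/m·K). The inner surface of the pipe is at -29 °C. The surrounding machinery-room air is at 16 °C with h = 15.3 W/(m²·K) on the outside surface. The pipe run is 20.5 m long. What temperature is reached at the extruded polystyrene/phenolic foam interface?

T ≈ -5.79 °C

Radial resistances (cylindrical: R_cond = ln(r_o/r_i)/(2πkL), R_conv = 1/(h·2πrL)):
R_carbon steel pipe wall = ln(24.4/17)/(2π×52.9×20.5) = 5.303×10^-5 K/W
R_extruded polystyrene = ln(74.4/24.4)/(2π×0.0343×20.5) = 0.2523 K/W
R_phenolic foam = ln(139.4/74.4)/(2π×0.0209×20.5) = 0.2332 K/W
R_outer film = 1/(h_o·2πr_oL) = 1/(15.3×2π×0.1394×20.5) = 0.00364 K/W
R_total = 0.4893 K/W
Q = ΔT/R_total = 45/0.4893
Q = 92 W
T_interface = T_inner + Q·ΣR(inner→interface) = -29 + 92×0.2524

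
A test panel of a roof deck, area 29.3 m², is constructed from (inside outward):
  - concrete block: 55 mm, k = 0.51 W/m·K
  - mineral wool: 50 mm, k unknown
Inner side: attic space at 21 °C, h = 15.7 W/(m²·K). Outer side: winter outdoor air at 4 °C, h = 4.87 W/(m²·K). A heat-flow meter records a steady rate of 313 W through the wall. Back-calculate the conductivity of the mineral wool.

k ≈ 0.0412 W/(m·K)

Using the resistance-network approach (series):
R_inner film = 1/(h_i·A) = 1/(15.7×29.3) = 0.002174 K/W
R_concrete block = L/(kA) = 0.055/(0.51×29.3) = 0.003681 K/W
R_outer film = 1/(h_o·A) = 1/(4.87×29.3) = 0.007008 K/W
Sum of known resistances R_other = 0.01286 K/W
Total R = ΔT/Q = 17/313 = 0.05431 K/W
R_mineral wool = R_total − R_other = 0.04145 K/W
k = L/(R·A) = 0.05/(0.04145×29.3)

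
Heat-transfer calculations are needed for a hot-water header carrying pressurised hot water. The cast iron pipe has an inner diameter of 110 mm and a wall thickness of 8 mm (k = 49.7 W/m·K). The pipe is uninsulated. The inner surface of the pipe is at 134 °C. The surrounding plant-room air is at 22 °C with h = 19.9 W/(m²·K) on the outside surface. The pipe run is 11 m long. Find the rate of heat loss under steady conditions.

Per-layer cylindrical resistances, series-summed:
R_cast iron pipe wall = ln(63/55)/(2π×49.7×11) = 3.953×10^-5 K/W
R_outer film = 1/(h_o·2πr_oL) = 1/(19.9×2π×0.063×11) = 0.01154 K/W
R_total = 0.01158 K/W
Q = ΔT/R_total = 112/0.01158

Q ≈ 9670 W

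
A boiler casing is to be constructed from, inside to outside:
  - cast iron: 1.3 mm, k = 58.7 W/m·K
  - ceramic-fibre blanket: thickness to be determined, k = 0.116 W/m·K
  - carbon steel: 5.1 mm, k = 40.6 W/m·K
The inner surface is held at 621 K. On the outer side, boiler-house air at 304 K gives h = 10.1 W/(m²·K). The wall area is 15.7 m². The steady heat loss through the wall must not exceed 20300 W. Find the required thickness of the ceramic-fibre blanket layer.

L ≈ 16.9 mm

Treating each layer as a thermal resistance in series:
R_cast iron = L/(kA) = 0.0013/(58.7×15.7) = 1.411×10^-6 K/W
R_carbon steel = L/(kA) = 0.0051/(40.6×15.7) = 8.001×10^-6 K/W
R_outer film = 1/(h_o·A) = 1/(10.1×15.7) = 0.006306 K/W
Sum of the known resistances R_other = 0.006316 K/W
Required total resistance R_tot = ΔT/Q_allow = 317/20300 = 0.01562 K/W
R_ceramic-fibre blanket = R_tot − R_other = 0.0093 K/W
L = R·k·A = 0.0093×0.116×15.7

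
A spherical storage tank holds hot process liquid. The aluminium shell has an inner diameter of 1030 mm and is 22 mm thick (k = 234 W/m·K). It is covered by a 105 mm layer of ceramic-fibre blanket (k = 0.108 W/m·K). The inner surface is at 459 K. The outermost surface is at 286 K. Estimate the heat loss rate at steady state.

Radial (spherical) resistances in series:
R_aluminium shell = (1/0.515 − 1/0.537)/(4π×234) = 2.705×10^-5 K/W
R_ceramic-fibre blanket = (1/0.537 − 1/0.642)/(4π×0.108) = 0.2244 K/W
R_total = 0.2244 K/W
Q = ΔT/R_total = 173/0.2244

Q ≈ 771 W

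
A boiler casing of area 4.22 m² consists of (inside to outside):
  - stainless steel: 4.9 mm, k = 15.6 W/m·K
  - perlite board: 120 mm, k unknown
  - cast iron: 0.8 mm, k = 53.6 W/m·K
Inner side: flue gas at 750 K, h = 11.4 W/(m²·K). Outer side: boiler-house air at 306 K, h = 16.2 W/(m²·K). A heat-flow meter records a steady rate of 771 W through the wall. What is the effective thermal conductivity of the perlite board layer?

k ≈ 0.0526 W/(m·K)

Treating each layer as a thermal resistance in series:
R_inner film = 1/(h_i·A) = 1/(11.4×4.22) = 0.02079 K/W
R_stainless steel = L/(kA) = 0.0049/(15.6×4.22) = 7.443×10^-5 K/W
R_cast iron = L/(kA) = 0.0008/(53.6×4.22) = 3.537×10^-6 K/W
R_outer film = 1/(h_o·A) = 1/(16.2×4.22) = 0.01463 K/W
Sum of known resistances R_other = 0.03549 K/W
Total R = ΔT/Q = 444/771 = 0.5759 K/W
R_perlite board = R_total − R_other = 0.5404 K/W
k = L/(R·A) = 0.12/(0.5404×4.22)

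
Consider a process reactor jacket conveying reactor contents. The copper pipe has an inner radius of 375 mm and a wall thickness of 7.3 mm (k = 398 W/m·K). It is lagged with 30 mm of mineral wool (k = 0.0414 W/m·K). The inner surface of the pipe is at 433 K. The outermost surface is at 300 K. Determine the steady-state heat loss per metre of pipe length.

Radial resistances (cylindrical: R_cond = ln(r_o/r_i)/(2πkL), R_conv = 1/(h·2πrL)):
R_copper pipe wall = ln(382.3/375)/(2π×398×1) = 7.71×10^-6 K/W
R_mineral wool = ln(412.3/382.3)/(2π×0.0414×1) = 0.2904 K/W
R_total = 0.2904 K/W
Q = ΔT/R_total = 133/0.2904

q′ ≈ 458 W/m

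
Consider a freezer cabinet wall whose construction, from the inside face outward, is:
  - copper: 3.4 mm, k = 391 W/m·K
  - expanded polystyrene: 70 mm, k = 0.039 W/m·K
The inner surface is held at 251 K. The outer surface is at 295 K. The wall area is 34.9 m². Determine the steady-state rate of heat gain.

Q ≈ 856 W

Using the resistance-network approach (series):
R_copper = L/(kA) = 0.0034/(391×34.9) = 2.492×10^-7 K/W
R_expanded polystyrene = L/(kA) = 0.07/(0.039×34.9) = 0.05143 K/W
R_total = 0.05143 K/W
Q = ΔT / R_total = 44 / 0.05143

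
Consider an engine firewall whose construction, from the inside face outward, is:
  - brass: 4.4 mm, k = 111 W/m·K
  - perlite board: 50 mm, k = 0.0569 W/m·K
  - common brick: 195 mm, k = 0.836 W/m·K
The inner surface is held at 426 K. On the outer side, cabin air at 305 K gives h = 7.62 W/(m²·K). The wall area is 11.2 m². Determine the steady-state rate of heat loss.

Thermal resistances in series:
R_brass = L/(kA) = 0.0044/(111×11.2) = 3.539×10^-6 K/W
R_perlite board = L/(kA) = 0.05/(0.0569×11.2) = 0.07846 K/W
R_common brick = L/(kA) = 0.195/(0.836×11.2) = 0.02083 K/W
R_outer film = 1/(h_o·A) = 1/(7.62×11.2) = 0.01172 K/W
R_total = 0.111 K/W
Q = ΔT / R_total = 121 / 0.111

Q ≈ 1090 W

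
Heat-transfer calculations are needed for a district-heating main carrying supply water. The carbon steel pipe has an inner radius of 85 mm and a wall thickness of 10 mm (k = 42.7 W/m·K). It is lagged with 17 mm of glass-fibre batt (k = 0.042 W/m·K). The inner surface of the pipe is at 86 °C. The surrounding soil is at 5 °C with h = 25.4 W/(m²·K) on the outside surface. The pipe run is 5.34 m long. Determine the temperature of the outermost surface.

T ≈ 11.7 °C

For a radial system each layer contributes R = ln(r_out/r_in)/(2πkL); films add R = 1/(hA).
R_carbon steel pipe wall = ln(95/85)/(2π×42.7×5.34) = 7.763×10^-5 K/W
R_glass-fibre batt = ln(112/95)/(2π×0.042×5.34) = 0.1168 K/W
R_outer film = 1/(h_o·2πr_oL) = 1/(25.4×2π×0.112×5.34) = 0.01048 K/W
R_total = 0.1274 K/W
Q = ΔT/R_total = 81/0.1274
Q = 636 W
T_interface = T_inner − Q·ΣR(inner→interface) = 86 − 636×0.1169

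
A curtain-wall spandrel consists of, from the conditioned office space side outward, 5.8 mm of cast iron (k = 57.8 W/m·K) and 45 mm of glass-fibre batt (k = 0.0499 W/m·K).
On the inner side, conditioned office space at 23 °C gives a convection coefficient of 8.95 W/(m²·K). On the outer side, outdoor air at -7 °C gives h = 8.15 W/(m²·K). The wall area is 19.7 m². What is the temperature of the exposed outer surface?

Thermal resistances in series:
R_inner film = 1/(h_i·A) = 1/(8.95×19.7) = 0.005672 K/W
R_cast iron = L/(kA) = 0.0058/(57.8×19.7) = 5.094×10^-6 K/W
R_glass-fibre batt = L/(kA) = 0.045/(0.0499×19.7) = 0.04578 K/W
R_outer film = 1/(h_o·A) = 1/(8.15×19.7) = 0.006228 K/W
R_total = 0.05768 K/W;  Q = ΔT/R_total = 30/0.05768 = 520.1 W
T_interface = T_inner − Q·ΣR(inner→interface) = 23 − 520×0.05145

T ≈ -3.76 °C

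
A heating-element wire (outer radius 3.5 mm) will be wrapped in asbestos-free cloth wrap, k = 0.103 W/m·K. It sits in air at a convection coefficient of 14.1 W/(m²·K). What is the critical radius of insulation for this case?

r_cr ≈ 7.3 mm

For a cylinder r_cr = k/h = 0.103/14.1
r_cr = 7.3 mm; since the bare radius (3.5 mm) is below r_cr, adding a thin layer of insulation will *increase* heat loss.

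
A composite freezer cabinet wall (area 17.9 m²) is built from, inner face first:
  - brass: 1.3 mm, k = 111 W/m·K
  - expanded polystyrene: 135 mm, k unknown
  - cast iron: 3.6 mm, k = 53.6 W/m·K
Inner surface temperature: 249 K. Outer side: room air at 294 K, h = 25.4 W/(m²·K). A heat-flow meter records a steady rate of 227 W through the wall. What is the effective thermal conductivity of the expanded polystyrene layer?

Model the wall as resistances in series:
R_brass = L/(kA) = 0.0013/(111×17.9) = 6.543×10^-7 K/W
R_cast iron = L/(kA) = 0.0036/(53.6×17.9) = 3.752×10^-6 K/W
R_outer film = 1/(h_o·A) = 1/(25.4×17.9) = 0.002199 K/W
Sum of known resistances R_other = 0.002204 K/W
Total R = ΔT/Q = 45/227 = 0.1982 K/W
R_expanded polystyrene = R_total − R_other = 0.196 K/W
k = L/(R·A) = 0.135/(0.196×17.9)

k ≈ 0.0385 W/(m·K)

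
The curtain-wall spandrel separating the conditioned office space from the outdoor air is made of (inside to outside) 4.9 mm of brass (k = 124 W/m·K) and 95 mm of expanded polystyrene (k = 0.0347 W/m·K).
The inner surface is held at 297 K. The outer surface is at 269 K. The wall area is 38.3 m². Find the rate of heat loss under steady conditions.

Q ≈ 392 W

Treating each layer as a thermal resistance in series:
R_brass = L/(kA) = 0.0049/(124×38.3) = 1.032×10^-6 K/W
R_expanded polystyrene = L/(kA) = 0.095/(0.0347×38.3) = 0.07148 K/W
R_total = 0.07148 K/W
Q = ΔT / R_total = 28 / 0.07148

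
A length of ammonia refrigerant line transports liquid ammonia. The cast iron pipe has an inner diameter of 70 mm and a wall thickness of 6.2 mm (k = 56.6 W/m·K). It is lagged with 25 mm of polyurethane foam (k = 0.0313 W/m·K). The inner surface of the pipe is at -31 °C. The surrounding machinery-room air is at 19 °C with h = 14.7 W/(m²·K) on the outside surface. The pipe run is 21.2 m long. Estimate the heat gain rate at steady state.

Q ≈ 412 W

Radial resistances (cylindrical: R_cond = ln(r_o/r_i)/(2πkL), R_conv = 1/(h·2πrL)):
R_cast iron pipe wall = ln(41.2/35)/(2π×56.6×21.2) = 2.163×10^-5 K/W
R_polyurethane foam = ln(66.2/41.2)/(2π×0.0313×21.2) = 0.1137 K/W
R_outer film = 1/(h_o·2πr_oL) = 1/(14.7×2π×0.0662×21.2) = 0.007715 K/W
R_total = 0.1215 K/W
Q = ΔT/R_total = 50/0.1215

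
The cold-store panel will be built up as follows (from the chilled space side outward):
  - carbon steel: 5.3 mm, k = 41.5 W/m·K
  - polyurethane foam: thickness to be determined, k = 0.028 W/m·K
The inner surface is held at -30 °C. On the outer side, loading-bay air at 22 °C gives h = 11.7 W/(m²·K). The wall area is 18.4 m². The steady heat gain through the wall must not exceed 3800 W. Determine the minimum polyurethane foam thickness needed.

Thermal resistances in series:
R_carbon steel = L/(kA) = 0.0053/(41.5×18.4) = 6.941×10^-6 K/W
R_outer film = 1/(h_o·A) = 1/(11.7×18.4) = 0.004645 K/W
Sum of the known resistances R_other = 0.004652 K/W
Required total resistance R_tot = ΔT/Q_allow = 52/3800 = 0.01368 K/W
R_polyurethane foam = R_tot − R_other = 0.009032 K/W
L = R·k·A = 0.009032×0.028×18.4

L ≈ 4.65 mm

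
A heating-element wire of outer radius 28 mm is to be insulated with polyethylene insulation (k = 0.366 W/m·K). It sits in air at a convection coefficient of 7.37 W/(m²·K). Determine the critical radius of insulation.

r_cr ≈ 49.7 mm

For a cylinder r_cr = k/h = 0.366/7.37
r_cr = 49.7 mm; since the bare radius (28 mm) is below r_cr, adding a thin layer of insulation will *increase* heat loss.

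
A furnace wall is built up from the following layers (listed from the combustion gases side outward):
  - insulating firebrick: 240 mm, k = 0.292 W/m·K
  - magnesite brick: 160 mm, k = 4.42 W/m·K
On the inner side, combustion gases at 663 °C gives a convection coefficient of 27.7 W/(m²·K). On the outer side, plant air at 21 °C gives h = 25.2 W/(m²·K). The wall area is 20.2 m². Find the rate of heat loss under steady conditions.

Thermal resistances in series:
R_inner film = 1/(h_i·A) = 1/(27.7×20.2) = 0.001787 K/W
R_insulating firebrick = L/(kA) = 0.24/(0.292×20.2) = 0.04069 K/W
R_magnesite brick = L/(kA) = 0.16/(4.42×20.2) = 0.001792 K/W
R_outer film = 1/(h_o·A) = 1/(25.2×20.2) = 0.001964 K/W
R_total = 0.04623 K/W
Q = ΔT / R_total = 642 / 0.04623

Q ≈ 13900 W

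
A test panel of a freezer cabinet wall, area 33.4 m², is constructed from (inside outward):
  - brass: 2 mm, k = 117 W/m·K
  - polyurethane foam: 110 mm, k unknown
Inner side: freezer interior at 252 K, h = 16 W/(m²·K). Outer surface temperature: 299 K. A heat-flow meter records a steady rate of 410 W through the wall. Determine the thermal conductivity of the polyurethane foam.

k ≈ 0.0292 W/(m·K)

Using the resistance-network approach (series):
R_inner film = 1/(h_i·A) = 1/(16×33.4) = 0.001871 K/W
R_brass = L/(kA) = 0.002/(117×33.4) = 5.118×10^-7 K/W
Sum of known resistances R_other = 0.001872 K/W
Total R = ΔT/Q = 47/410 = 0.1146 K/W
R_polyurethane foam = R_total − R_other = 0.1128 K/W
k = L/(R·A) = 0.11/(0.1128×33.4)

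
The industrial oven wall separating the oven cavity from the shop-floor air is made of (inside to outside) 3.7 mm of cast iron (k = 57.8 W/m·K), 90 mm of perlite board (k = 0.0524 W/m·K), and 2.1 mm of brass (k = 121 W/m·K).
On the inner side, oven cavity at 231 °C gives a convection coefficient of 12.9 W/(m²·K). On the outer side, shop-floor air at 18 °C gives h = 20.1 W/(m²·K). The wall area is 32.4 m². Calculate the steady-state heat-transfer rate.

Using the resistance-network approach (series):
R_inner film = 1/(h_i·A) = 1/(12.9×32.4) = 0.002393 K/W
R_cast iron = L/(kA) = 0.0037/(57.8×32.4) = 1.976×10^-6 K/W
R_perlite board = L/(kA) = 0.09/(0.0524×32.4) = 0.05301 K/W
R_brass = L/(kA) = 0.0021/(121×32.4) = 5.357×10^-7 K/W
R_outer film = 1/(h_o·A) = 1/(20.1×32.4) = 0.001536 K/W
R_total = 0.05694 K/W
Q = ΔT / R_total = 213 / 0.05694

Q ≈ 3740 W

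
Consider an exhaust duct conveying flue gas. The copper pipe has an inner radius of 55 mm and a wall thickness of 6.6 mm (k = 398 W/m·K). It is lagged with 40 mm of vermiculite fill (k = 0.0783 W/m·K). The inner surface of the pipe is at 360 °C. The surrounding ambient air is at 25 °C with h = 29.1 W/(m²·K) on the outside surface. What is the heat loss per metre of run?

q′ ≈ 313 W/m

For a radial system each layer contributes R = ln(r_out/r_in)/(2πkL); films add R = 1/(hA).
R_copper pipe wall = ln(61.6/55)/(2π×398×1) = 4.532×10^-5 K/W
R_vermiculite fill = ln(101.6/61.6)/(2π×0.0783×1) = 1.017 K/W
R_outer film = 1/(h_o·2πr_oL) = 1/(29.1×2π×0.1016×1) = 0.05383 K/W
R_total = 1.071 K/W
Q = ΔT/R_total = 335/1.071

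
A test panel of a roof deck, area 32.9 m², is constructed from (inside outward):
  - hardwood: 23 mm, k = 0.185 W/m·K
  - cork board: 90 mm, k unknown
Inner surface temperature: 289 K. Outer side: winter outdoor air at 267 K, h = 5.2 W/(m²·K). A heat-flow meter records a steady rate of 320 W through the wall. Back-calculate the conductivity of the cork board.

k ≈ 0.0463 W/(m·K)

Thermal resistances in series:
R_hardwood = L/(kA) = 0.023/(0.185×32.9) = 0.003779 K/W
R_outer film = 1/(h_o·A) = 1/(5.2×32.9) = 0.005845 K/W
Sum of known resistances R_other = 0.009624 K/W
Total R = ΔT/Q = 22/320 = 0.06875 K/W
R_cork board = R_total − R_other = 0.05913 K/W
k = L/(R·A) = 0.09/(0.05913×32.9)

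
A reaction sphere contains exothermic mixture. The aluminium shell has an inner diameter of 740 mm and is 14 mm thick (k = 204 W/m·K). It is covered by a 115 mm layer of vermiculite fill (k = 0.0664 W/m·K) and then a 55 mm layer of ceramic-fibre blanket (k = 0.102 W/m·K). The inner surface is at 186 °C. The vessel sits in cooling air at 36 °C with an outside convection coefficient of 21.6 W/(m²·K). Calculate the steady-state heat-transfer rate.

Spherical conduction: R = (1/r_in − 1/r_out)/(4πk) per layer; series-sum.
R_aluminium shell = (1/0.37 − 1/0.384)/(4π×204) = 3.844×10^-5 K/W
R_vermiculite fill = (1/0.384 − 1/0.499)/(4π×0.0664) = 0.7193 K/W
R_ceramic-fibre blanket = (1/0.499 − 1/0.554)/(4π×0.102) = 0.1552 K/W
R_outer film = 1/(h·4πr_o²) = 1/(21.6×4π×0.554²) = 0.012 K/W
R_total = 0.8865 K/W
Q = ΔT/R_total = 150/0.8865

Q ≈ 169 W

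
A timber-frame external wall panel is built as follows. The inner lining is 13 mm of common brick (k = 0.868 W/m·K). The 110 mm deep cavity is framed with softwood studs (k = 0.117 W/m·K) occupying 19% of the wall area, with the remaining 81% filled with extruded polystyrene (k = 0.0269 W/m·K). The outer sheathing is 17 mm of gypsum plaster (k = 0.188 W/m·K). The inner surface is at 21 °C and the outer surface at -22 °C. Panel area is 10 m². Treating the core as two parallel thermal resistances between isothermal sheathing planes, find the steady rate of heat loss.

Q ≈ 165 W

Sheathing layers in series; stud and cavity paths in parallel between them.
R_inner = 0.013/(0.868×10) = 0.001498 K/W
R_stud  = 0.11/(0.117×0.19×10) = 0.4948 K/W
R_cav   = 0.11/(0.0269×0.81×10) = 0.5048 K/W
1/R_core = 1/R_stud + 1/R_cav → R_core = 0.2499 K/W
R_outer = 0.017/(0.188×10) = 0.009043 K/W
R_total = 0.2604 K/W
Q = ΔT/R_total = 43/0.2604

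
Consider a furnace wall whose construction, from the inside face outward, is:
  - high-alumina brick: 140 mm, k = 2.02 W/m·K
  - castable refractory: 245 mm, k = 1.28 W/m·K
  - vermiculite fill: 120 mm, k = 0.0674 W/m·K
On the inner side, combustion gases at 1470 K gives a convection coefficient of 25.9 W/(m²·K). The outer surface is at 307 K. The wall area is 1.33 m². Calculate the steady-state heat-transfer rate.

Q ≈ 744 W

Using the resistance-network approach (series):
R_inner film = 1/(h_i·A) = 1/(25.9×1.33) = 0.02903 K/W
R_high-alumina brick = L/(kA) = 0.14/(2.02×1.33) = 0.05211 K/W
R_castable refractory = L/(kA) = 0.245/(1.28×1.33) = 0.1439 K/W
R_vermiculite fill = L/(kA) = 0.12/(0.0674×1.33) = 1.339 K/W
R_total = 1.564 K/W
Q = ΔT / R_total = 1163 / 1.564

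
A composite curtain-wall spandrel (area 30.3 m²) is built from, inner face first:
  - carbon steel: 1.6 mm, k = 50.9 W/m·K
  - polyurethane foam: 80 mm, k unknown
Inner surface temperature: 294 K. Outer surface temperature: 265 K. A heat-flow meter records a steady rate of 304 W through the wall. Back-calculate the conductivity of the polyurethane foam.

k ≈ 0.0277 W/(m·K)

Using the resistance-network approach (series):
R_carbon steel = L/(kA) = 0.0016/(50.9×30.3) = 1.037×10^-6 K/W
Sum of known resistances R_other = 1.037×10^-6 K/W
Total R = ΔT/Q = 29/304 = 0.09539 K/W
R_polyurethane foam = R_total − R_other = 0.09539 K/W
k = L/(R·A) = 0.08/(0.09539×30.3)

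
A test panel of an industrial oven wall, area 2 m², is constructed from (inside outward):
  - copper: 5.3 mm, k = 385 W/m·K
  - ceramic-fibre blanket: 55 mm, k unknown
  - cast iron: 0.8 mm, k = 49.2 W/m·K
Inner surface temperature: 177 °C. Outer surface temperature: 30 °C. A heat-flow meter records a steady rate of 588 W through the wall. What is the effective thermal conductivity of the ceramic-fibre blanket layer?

Thermal resistances in series:
R_copper = L/(kA) = 0.0053/(385×2) = 6.883×10^-6 K/W
R_cast iron = L/(kA) = 0.0008/(49.2×2) = 8.13×10^-6 K/W
Sum of known resistances R_other = 1.501×10^-5 K/W
Total R = ΔT/Q = 147/588 = 0.25 K/W
R_ceramic-fibre blanket = R_total − R_other = 0.25 K/W
k = L/(R·A) = 0.055/(0.25×2)

k ≈ 0.11 W/(m·K)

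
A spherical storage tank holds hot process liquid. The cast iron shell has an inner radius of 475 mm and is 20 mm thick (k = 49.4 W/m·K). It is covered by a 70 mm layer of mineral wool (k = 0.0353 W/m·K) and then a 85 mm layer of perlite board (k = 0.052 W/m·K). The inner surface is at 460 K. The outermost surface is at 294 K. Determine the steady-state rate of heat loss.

Q ≈ 181 W

Radial (spherical) resistances in series:
R_cast iron shell = (1/0.475 − 1/0.495)/(4π×49.4) = 1.37×10^-4 K/W
R_mineral wool = (1/0.495 − 1/0.565)/(4π×0.0353) = 0.5642 K/W
R_perlite board = (1/0.565 − 1/0.65)/(4π×0.052) = 0.3542 K/W
R_total = 0.9186 K/W
Q = ΔT/R_total = 166/0.9186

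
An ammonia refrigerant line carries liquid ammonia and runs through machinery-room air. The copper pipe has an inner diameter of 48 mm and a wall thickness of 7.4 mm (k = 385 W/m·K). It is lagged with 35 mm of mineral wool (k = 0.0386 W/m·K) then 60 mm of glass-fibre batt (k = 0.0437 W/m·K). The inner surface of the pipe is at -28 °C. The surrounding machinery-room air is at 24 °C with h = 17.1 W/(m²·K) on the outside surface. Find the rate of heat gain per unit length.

Per-layer cylindrical resistances, series-summed:
R_copper pipe wall = ln(31.4/24)/(2π×385×1) = 1.111×10^-4 K/W
R_mineral wool = ln(66.4/31.4)/(2π×0.0386×1) = 3.088 K/W
R_glass-fibre batt = ln(126.4/66.4)/(2π×0.0437×1) = 2.345 K/W
R_outer film = 1/(h_o·2πr_oL) = 1/(17.1×2π×0.1264×1) = 0.07363 K/W
R_total = 5.506 K/W
Q = ΔT/R_total = 52/5.506

q′ ≈ 9.44 W/m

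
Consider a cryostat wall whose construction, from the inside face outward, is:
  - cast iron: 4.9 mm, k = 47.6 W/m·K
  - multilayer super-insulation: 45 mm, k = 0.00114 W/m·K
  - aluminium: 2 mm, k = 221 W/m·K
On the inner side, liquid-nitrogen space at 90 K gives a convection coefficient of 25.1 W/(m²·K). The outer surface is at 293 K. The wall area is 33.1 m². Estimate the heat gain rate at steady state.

Q ≈ 170 W

Thermal resistances in series:
R_inner film = 1/(h_i·A) = 1/(25.1×33.1) = 0.001204 K/W
R_cast iron = L/(kA) = 0.0049/(47.6×33.1) = 3.11×10^-6 K/W
R_multilayer super-insulation = L/(kA) = 0.045/(0.00114×33.1) = 1.193 K/W
R_aluminium = L/(kA) = 0.002/(221×33.1) = 2.734×10^-7 K/W
R_total = 1.194 K/W
Q = ΔT / R_total = 203 / 1.194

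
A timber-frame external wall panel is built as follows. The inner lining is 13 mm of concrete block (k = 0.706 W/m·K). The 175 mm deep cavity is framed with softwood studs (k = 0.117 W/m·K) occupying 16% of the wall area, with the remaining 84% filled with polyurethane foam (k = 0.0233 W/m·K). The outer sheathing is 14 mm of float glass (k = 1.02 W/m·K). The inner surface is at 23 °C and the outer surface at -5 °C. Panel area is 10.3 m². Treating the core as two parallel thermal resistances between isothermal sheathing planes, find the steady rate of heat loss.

Q ≈ 62.7 W

Sheathing layers in series; stud and cavity paths in parallel between them.
R_inner = 0.013/(0.706×10.3) = 0.001788 K/W
R_stud  = 0.175/(0.117×0.16×10.3) = 0.9076 K/W
R_cav   = 0.175/(0.0233×0.84×10.3) = 0.8681 K/W
1/R_core = 1/R_stud + 1/R_cav → R_core = 0.4437 K/W
R_outer = 0.014/(1.02×10.3) = 0.001333 K/W
R_total = 0.4468 K/W
Q = ΔT/R_total = 28/0.4468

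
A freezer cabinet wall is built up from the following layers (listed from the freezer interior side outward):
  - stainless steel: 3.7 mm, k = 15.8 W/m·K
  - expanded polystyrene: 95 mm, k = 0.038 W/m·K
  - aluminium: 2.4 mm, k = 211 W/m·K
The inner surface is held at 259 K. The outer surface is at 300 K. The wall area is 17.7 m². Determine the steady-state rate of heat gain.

Q ≈ 290 W

Treating each layer as a thermal resistance in series:
R_stainless steel = L/(kA) = 0.0037/(15.8×17.7) = 1.323×10^-5 K/W
R_expanded polystyrene = L/(kA) = 0.095/(0.038×17.7) = 0.1412 K/W
R_aluminium = L/(kA) = 0.0024/(211×17.7) = 6.426×10^-7 K/W
R_total = 0.1413 K/W
Q = ΔT / R_total = 41 / 0.1413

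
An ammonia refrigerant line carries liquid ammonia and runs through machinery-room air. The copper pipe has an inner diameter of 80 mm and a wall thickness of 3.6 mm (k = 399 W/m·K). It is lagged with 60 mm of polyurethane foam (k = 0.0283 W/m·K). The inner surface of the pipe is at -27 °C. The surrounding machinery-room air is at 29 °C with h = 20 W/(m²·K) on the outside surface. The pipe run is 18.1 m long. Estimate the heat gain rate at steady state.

Q ≈ 205 W

Cylindrical conduction, so R = ln(r₂/r₁)/(2πkL) per layer, in series:
R_copper pipe wall = ln(43.6/40)/(2π×399×18.1) = 1.899×10^-6 K/W
R_polyurethane foam = ln(103.6/43.6)/(2π×0.0283×18.1) = 0.2689 K/W
R_outer film = 1/(h_o·2πr_oL) = 1/(20×2π×0.1036×18.1) = 0.004244 K/W
R_total = 0.2732 K/W
Q = ΔT/R_total = 56/0.2732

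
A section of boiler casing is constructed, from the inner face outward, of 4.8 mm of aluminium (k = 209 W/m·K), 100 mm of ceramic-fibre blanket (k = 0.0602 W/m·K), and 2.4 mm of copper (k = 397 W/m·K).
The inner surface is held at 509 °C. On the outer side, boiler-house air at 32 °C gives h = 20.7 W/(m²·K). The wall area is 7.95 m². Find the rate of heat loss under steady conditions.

Series thermal resistances:
R_aluminium = L/(kA) = 0.0048/(209×7.95) = 2.889×10^-6 K/W
R_ceramic-fibre blanket = L/(kA) = 0.1/(0.0602×7.95) = 0.2089 K/W
R_copper = L/(kA) = 0.0024/(397×7.95) = 7.604×10^-7 K/W
R_outer film = 1/(h_o·A) = 1/(20.7×7.95) = 0.006077 K/W
R_total = 0.215 K/W
Q = ΔT / R_total = 477 / 0.215

Q ≈ 2220 W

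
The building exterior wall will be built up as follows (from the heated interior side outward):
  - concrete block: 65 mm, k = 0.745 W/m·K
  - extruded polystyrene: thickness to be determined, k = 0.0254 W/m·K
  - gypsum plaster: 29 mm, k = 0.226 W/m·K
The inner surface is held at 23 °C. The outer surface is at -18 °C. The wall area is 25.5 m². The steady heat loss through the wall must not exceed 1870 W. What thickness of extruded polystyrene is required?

L ≈ 8.73 mm

Using the resistance-network approach (series):
R_concrete block = L/(kA) = 0.065/(0.745×25.5) = 0.003422 K/W
R_gypsum plaster = L/(kA) = 0.029/(0.226×25.5) = 0.005032 K/W
Sum of the known resistances R_other = 0.008454 K/W
Required total resistance R_tot = ΔT/Q_allow = 41/1870 = 0.02193 K/W
R_extruded polystyrene = R_tot − R_other = 0.01347 K/W
L = R·k·A = 0.01347×0.0254×25.5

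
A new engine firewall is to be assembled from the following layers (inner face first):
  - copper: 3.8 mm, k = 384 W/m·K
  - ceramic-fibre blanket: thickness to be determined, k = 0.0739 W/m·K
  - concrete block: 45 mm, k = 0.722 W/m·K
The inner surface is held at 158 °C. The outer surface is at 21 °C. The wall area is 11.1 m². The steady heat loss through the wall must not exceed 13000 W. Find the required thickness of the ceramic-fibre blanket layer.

Treating each layer as a thermal resistance in series:
R_copper = L/(kA) = 0.0038/(384×11.1) = 8.915×10^-7 K/W
R_concrete block = L/(kA) = 0.045/(0.722×11.1) = 0.005615 K/W
Sum of the known resistances R_other = 0.005616 K/W
Required total resistance R_tot = ΔT/Q_allow = 137/13000 = 0.01054 K/W
R_ceramic-fibre blanket = R_tot − R_other = 0.004923 K/W
L = R·k·A = 0.004923×0.0739×11.1

L ≈ 4.04 mm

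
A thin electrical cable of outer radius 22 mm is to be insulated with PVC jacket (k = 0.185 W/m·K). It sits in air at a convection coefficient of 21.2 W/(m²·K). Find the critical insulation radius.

r_cr ≈ 8.73 mm

For a cylinder r_cr = k/h = 0.185/21.2
r_cr = 8.73 mm; since the bare radius (22 mm) is above r_cr, any added insulation will reduce heat loss.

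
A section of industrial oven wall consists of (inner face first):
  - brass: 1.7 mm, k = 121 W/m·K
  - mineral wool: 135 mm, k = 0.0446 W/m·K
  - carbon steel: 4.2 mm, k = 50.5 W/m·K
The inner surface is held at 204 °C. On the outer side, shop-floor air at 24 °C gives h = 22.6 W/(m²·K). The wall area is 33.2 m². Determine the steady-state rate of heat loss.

Treating each layer as a thermal resistance in series:
R_brass = L/(kA) = 0.0017/(121×33.2) = 4.232×10^-7 K/W
R_mineral wool = L/(kA) = 0.135/(0.0446×33.2) = 0.09117 K/W
R_carbon steel = L/(kA) = 0.0042/(50.5×33.2) = 2.505×10^-6 K/W
R_outer film = 1/(h_o·A) = 1/(22.6×33.2) = 0.001333 K/W
R_total = 0.09251 K/W
Q = ΔT / R_total = 180 / 0.09251

Q ≈ 1950 W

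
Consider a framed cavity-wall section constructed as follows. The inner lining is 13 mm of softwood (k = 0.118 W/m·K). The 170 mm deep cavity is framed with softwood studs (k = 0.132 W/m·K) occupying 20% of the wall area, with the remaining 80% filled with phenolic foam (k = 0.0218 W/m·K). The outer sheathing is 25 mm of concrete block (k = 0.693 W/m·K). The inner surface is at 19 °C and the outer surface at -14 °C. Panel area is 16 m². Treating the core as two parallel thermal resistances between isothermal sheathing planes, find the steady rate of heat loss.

Sheathing layers in series; stud and cavity paths in parallel between them.
R_inner = 0.013/(0.118×16) = 0.006886 K/W
R_stud  = 0.17/(0.132×0.2×16) = 0.4025 K/W
R_cav   = 0.17/(0.0218×0.8×16) = 0.6092 K/W
1/R_core = 1/R_stud + 1/R_cav → R_core = 0.2424 K/W
R_outer = 0.025/(0.693×16) = 0.002255 K/W
R_total = 0.2515 K/W
Q = ΔT/R_total = 33/0.2515

Q ≈ 131 W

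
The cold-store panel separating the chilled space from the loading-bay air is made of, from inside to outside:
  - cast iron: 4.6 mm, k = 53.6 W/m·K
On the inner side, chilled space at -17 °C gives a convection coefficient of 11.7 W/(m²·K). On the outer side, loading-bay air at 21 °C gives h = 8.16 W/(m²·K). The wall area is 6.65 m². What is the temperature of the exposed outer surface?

T ≈ -1.38 °C

Thermal resistances in series:
R_inner film = 1/(h_i·A) = 1/(11.7×6.65) = 0.01285 K/W
R_cast iron = L/(kA) = 0.0046/(53.6×6.65) = 1.291×10^-5 K/W
R_outer film = 1/(h_o·A) = 1/(8.16×6.65) = 0.01843 K/W
R_total = 0.03129 K/W;  Q = ΔT/R_total = 38/0.03129 = 1214 W
T_interface = T_inner + Q·ΣR(inner→interface) = -17 + 1210×0.01287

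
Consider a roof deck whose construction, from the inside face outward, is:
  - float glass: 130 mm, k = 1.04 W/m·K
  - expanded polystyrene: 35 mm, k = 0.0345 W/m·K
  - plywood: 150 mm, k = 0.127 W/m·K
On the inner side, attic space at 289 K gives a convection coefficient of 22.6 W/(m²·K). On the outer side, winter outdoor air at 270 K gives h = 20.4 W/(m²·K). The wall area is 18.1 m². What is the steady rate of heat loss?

Model the wall as resistances in series:
R_inner film = 1/(h_i·A) = 1/(22.6×18.1) = 0.002445 K/W
R_float glass = L/(kA) = 0.13/(1.04×18.1) = 0.006906 K/W
R_expanded polystyrene = L/(kA) = 0.035/(0.0345×18.1) = 0.05605 K/W
R_plywood = L/(kA) = 0.15/(0.127×18.1) = 0.06525 K/W
R_outer film = 1/(h_o·A) = 1/(20.4×18.1) = 0.002708 K/W
R_total = 0.1334 K/W
Q = ΔT / R_total = 19 / 0.1334

Q ≈ 142 W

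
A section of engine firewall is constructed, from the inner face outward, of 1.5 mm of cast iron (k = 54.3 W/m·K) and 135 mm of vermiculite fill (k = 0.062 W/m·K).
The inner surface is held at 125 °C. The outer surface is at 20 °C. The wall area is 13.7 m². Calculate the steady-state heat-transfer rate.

Q ≈ 661 W

Series thermal resistances:
R_cast iron = L/(kA) = 0.0015/(54.3×13.7) = 2.016×10^-6 K/W
R_vermiculite fill = L/(kA) = 0.135/(0.062×13.7) = 0.1589 K/W
R_total = 0.1589 K/W
Q = ΔT / R_total = 105 / 0.1589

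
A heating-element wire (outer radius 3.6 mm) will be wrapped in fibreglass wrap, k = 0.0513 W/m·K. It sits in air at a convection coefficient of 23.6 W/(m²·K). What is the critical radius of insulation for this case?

For a cylinder r_cr = k/h = 0.0513/23.6
r_cr = 2.17 mm; since the bare radius (3.6 mm) is above r_cr, any added insulation will reduce heat loss.

r_cr ≈ 2.17 mm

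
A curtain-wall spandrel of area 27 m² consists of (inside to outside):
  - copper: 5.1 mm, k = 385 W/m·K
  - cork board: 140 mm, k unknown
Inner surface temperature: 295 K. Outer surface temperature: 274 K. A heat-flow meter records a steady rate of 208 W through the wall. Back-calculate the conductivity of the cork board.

Using the resistance-network approach (series):
R_copper = L/(kA) = 0.0051/(385×27) = 4.906×10^-7 K/W
Sum of known resistances R_other = 4.906×10^-7 K/W
Total R = ΔT/Q = 21/208 = 0.101 K/W
R_cork board = R_total − R_other = 0.101 K/W
k = L/(R·A) = 0.14/(0.101×27)

k ≈ 0.0514 W/(m·K)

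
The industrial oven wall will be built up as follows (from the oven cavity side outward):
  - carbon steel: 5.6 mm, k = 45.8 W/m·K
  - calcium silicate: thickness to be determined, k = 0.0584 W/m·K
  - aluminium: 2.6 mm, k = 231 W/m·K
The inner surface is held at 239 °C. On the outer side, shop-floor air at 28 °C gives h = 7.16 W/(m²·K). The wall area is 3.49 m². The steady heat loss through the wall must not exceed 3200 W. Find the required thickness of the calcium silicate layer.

Thermal resistances in series:
R_carbon steel = L/(kA) = 0.0056/(45.8×3.49) = 3.503×10^-5 K/W
R_aluminium = L/(kA) = 0.0026/(231×3.49) = 3.225×10^-6 K/W
R_outer film = 1/(h_o·A) = 1/(7.16×3.49) = 0.04002 K/W
Sum of the known resistances R_other = 0.04006 K/W
Required total resistance R_tot = ΔT/Q_allow = 211/3200 = 0.06594 K/W
R_calcium silicate = R_tot − R_other = 0.02588 K/W
L = R·k·A = 0.02588×0.0584×3.49

L ≈ 5.27 mm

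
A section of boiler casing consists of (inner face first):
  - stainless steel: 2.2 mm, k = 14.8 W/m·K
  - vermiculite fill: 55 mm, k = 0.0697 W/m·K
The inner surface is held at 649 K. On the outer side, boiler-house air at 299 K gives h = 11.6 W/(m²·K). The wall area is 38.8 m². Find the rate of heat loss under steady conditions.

Treating each layer as a thermal resistance in series:
R_stainless steel = L/(kA) = 0.0022/(14.8×38.8) = 3.831×10^-6 K/W
R_vermiculite fill = L/(kA) = 0.055/(0.0697×38.8) = 0.02034 K/W
R_outer film = 1/(h_o·A) = 1/(11.6×38.8) = 0.002222 K/W
R_total = 0.02256 K/W
Q = ΔT / R_total = 350 / 0.02256

Q ≈ 15500 W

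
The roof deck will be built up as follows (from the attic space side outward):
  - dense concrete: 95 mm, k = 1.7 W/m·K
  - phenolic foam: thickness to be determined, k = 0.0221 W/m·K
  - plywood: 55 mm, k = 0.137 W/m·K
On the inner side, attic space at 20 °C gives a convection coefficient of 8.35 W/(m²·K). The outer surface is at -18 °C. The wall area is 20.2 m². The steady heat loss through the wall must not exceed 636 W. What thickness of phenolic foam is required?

L ≈ 13.9 mm

Using the resistance-network approach (series):
R_inner film = 1/(h_i·A) = 1/(8.35×20.2) = 0.005929 K/W
R_dense concrete = L/(kA) = 0.095/(1.7×20.2) = 0.002766 K/W
R_plywood = L/(kA) = 0.055/(0.137×20.2) = 0.01987 K/W
Sum of the known resistances R_other = 0.02857 K/W
Required total resistance R_tot = ΔT/Q_allow = 38/636 = 0.05975 K/W
R_phenolic foam = R_tot − R_other = 0.03118 K/W
L = R·k·A = 0.03118×0.0221×20.2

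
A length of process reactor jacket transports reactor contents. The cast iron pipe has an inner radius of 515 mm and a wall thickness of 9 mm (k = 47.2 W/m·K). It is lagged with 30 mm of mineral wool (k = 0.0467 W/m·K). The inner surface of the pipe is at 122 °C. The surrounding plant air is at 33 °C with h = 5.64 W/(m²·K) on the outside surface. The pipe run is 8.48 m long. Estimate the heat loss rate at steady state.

Q ≈ 3140 W

Per-layer cylindrical resistances, series-summed:
R_cast iron pipe wall = ln(524/515)/(2π×47.2×8.48) = 6.889×10^-6 K/W
R_mineral wool = ln(554/524)/(2π×0.0467×8.48) = 0.02237 K/W
R_outer film = 1/(h_o·2πr_oL) = 1/(5.64×2π×0.554×8.48) = 0.006007 K/W
R_total = 0.02839 K/W
Q = ΔT/R_total = 89/0.02839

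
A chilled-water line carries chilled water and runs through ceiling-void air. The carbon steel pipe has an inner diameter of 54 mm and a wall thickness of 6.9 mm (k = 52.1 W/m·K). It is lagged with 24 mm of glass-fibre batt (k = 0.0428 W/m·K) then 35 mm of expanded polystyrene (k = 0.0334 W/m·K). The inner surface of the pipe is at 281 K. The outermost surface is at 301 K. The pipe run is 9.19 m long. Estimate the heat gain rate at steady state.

Q ≈ 43.3 W

Cylindrical conduction, so R = ln(r₂/r₁)/(2πkL) per layer, in series:
R_carbon steel pipe wall = ln(33.9/27)/(2π×52.1×9.19) = 7.565×10^-5 K/W
R_glass-fibre batt = ln(57.9/33.9)/(2π×0.0428×9.19) = 0.2166 K/W
R_expanded polystyrene = ln(92.9/57.9)/(2π×0.0334×9.19) = 0.2452 K/W
R_total = 0.4618 K/W
Q = ΔT/R_total = 20/0.4618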